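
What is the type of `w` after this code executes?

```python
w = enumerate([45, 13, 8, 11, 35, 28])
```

enumerate() returns an enumerate iterator object

enumerate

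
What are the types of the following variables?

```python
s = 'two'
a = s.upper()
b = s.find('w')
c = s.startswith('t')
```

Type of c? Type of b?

str.startswith() returns bool; str.find() returns int

bool, int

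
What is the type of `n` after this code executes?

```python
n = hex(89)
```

hex() returns str representation

str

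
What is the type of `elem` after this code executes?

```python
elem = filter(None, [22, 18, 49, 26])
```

filter() returns a filter iterator object

filter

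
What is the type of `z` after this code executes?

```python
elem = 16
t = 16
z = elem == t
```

Equality comparison returns bool

bool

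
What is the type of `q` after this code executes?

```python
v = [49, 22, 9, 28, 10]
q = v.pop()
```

list.pop() returns the popped element (int here)

int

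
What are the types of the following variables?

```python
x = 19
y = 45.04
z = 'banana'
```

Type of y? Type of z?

y is float; z is str

float, str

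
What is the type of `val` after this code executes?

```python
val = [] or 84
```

'or' returns first truthy value (84, which is int)

int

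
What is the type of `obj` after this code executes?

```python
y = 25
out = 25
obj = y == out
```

Equality comparison returns bool

bool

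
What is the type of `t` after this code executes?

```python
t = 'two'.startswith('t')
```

str.startswith() returns bool

bool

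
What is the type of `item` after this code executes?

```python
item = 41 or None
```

'or' returns first truthy value (41, int)

int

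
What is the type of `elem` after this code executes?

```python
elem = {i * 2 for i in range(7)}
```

A set comprehension {expr for x in iterable} produces a set

set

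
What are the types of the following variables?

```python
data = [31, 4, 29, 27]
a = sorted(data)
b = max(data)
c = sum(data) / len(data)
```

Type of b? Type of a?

max of ints returns int; sorted() returns list

int, list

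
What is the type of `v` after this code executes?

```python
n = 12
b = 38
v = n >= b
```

Comparison operators return bool

bool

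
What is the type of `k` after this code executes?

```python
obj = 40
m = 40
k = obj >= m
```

Comparison operators return bool

bool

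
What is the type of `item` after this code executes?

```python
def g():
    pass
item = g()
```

A function with no return statement returns None

NoneType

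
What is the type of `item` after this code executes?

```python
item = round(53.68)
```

round() with no ndigits arg returns int

int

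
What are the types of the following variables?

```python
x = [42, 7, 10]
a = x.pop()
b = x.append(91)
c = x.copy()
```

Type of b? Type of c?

list.append() returns None; list.copy() returns list

NoneType, list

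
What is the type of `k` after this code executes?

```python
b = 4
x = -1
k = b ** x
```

int ** negative int returns float

float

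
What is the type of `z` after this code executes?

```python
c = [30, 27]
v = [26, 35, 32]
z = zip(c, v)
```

zip() returns a zip iterator object

zip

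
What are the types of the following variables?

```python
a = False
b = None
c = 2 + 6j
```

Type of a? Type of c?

a is bool; c is complex

bool, complex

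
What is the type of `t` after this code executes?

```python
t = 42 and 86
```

'and' returns the last value when all truthy (86, which is int)

int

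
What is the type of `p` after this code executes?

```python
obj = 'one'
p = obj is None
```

'is' comparison returns bool

bool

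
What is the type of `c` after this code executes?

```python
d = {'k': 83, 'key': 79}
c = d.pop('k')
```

dict.pop() returns the value (int)

int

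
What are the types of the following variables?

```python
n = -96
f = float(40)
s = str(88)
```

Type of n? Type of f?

n is int; f is float

int, float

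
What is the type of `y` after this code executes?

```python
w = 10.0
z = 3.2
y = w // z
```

float // float returns float (floor division preserves float type)

float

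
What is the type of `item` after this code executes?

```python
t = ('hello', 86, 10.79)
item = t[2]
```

Index 2 of tuple is 10.79 which is float

float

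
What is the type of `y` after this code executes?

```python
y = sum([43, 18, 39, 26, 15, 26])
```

sum() of ints returns int

int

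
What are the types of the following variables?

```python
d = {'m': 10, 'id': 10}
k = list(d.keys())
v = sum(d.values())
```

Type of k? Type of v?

list(...) returns list; sum of int values returns int

list, int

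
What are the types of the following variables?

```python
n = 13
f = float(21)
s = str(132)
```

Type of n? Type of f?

n is int; f is float

int, float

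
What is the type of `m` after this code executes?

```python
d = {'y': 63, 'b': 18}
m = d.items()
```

dict.items() returns a dict_items view

dict_items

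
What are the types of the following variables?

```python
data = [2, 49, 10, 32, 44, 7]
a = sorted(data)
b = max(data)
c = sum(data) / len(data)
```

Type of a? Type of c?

sorted() returns list; int / int returns float

list, float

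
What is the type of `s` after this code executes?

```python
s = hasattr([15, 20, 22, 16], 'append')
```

hasattr() returns bool

bool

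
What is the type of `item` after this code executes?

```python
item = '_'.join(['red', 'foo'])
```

str.join() returns str

str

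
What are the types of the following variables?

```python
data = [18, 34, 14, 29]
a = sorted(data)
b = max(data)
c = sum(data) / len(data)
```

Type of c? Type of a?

int / int returns float; sorted() returns list

float, list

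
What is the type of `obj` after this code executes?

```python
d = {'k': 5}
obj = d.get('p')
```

dict.get() returns None when key 'p' is not found and no default given

NoneType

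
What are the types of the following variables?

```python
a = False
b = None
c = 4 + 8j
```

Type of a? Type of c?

a is bool; c is complex

bool, complex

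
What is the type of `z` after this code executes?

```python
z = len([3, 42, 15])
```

len() always returns int

int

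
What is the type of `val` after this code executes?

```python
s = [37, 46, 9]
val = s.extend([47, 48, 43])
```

list.extend() returns None

NoneType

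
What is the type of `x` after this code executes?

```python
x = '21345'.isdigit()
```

str.isdigit() returns bool

bool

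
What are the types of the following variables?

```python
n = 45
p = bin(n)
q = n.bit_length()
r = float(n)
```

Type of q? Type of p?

int.bit_length() returns int; bin() returns str

int, str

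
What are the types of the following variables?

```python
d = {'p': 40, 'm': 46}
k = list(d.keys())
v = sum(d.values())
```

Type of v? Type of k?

sum of int values returns int; list(...) returns list

int, list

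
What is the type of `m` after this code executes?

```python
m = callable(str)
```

callable() returns bool

bool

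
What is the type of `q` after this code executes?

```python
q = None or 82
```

'or' with None returns the other value (82, int)

int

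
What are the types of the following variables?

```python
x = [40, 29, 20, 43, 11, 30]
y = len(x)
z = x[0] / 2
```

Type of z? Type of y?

int / int returns float; len() returns int

float, int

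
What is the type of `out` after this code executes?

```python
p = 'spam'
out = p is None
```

'is' comparison returns bool

bool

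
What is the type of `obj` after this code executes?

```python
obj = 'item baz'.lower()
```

str.lower() returns str

str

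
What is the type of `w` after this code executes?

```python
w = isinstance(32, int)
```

isinstance() returns bool

bool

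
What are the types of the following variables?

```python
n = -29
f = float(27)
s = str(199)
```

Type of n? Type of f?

n is int; f is float

int, float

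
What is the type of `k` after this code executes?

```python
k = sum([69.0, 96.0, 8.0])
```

sum() of floats returns float

float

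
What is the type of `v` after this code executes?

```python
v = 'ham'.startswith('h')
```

str.startswith() returns bool

bool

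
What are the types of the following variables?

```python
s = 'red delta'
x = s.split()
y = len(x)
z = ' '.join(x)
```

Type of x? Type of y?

str.split() returns list; len() returns int

list, int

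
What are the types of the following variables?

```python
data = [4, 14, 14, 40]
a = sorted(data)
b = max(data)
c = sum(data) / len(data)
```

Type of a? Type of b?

sorted() returns list; max of ints returns int

list, int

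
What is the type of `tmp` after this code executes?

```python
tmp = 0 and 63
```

'and' returns the first falsy value (0, which is int)

int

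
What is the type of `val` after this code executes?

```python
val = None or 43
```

'or' with None returns the other value (43, int)

int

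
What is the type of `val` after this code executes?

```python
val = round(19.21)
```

round() with no ndigits arg returns int

int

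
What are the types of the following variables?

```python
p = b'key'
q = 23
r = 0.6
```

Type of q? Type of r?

q is int; r is float

int, float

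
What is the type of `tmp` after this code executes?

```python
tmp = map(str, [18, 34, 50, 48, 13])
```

map() returns a map iterator object

map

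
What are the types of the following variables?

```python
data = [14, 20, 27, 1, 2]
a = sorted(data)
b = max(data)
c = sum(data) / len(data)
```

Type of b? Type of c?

max of ints returns int; int / int returns float

int, float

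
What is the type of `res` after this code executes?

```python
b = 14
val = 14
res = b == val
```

Equality comparison returns bool

bool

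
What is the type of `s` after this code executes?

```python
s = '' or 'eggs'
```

'or' returns first truthy value ('eggs', which is str)

str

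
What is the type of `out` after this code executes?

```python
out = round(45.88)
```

round() with no ndigits arg returns int

int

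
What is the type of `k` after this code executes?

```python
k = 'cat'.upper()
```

str.upper() returns str

str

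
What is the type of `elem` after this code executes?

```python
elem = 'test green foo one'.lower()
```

str.lower() returns str

str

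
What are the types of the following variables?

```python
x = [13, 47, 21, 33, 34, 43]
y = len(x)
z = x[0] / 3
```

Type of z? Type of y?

int / int returns float; len() returns int

float, int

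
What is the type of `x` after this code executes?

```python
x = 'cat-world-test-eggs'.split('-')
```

str.split() returns list

list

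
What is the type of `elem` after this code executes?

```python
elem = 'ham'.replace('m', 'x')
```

str.replace() returns str

str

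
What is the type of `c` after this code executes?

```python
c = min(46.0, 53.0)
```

min() of floats returns float

float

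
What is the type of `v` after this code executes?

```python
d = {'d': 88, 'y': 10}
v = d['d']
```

Accessing dict[str, int] with key 'd' returns int value 88

int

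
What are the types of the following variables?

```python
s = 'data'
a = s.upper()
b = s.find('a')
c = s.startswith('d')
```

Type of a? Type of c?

str.upper() returns str; str.startswith() returns bool

str, bool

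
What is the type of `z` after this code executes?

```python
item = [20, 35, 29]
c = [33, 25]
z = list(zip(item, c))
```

list(zip(...)) returns a list of tuples

list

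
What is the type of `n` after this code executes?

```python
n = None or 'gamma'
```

'or' with None returns the other value ('gamma', str)

str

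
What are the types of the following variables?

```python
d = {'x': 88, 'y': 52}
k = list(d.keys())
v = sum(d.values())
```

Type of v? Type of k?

sum of int values returns int; list(...) returns list

int, list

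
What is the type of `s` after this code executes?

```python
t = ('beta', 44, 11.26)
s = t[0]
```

Index 0 of tuple is 'beta' which is str

str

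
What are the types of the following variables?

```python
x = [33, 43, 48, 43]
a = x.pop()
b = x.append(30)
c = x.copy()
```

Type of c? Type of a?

list.copy() returns list; list.pop() returns the element (int)

list, int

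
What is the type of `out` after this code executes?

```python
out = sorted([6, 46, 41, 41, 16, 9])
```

sorted() always returns list

list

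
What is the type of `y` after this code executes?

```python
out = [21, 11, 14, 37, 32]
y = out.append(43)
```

list.append() returns None (mutates in place)

NoneType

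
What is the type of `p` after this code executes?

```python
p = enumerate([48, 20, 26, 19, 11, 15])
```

enumerate() returns an enumerate iterator object

enumerate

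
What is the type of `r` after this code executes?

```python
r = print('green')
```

print() returns None

NoneType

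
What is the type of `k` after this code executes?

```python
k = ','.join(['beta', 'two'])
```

str.join() returns str

str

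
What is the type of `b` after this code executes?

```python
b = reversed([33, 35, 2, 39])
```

reversed() on a list returns a list_reverseiterator

list_reverseiterator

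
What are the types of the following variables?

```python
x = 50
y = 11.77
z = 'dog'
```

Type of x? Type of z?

x is int; z is str

int, str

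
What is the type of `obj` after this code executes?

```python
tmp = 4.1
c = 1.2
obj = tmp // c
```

float // float returns float (floor division preserves float type)

float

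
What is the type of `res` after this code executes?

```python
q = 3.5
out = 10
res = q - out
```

float - int returns float (3.5 - 10 = -6.5)

float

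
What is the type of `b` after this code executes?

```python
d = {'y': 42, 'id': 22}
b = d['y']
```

Accessing dict[str, int] with key 'y' returns int value 42

int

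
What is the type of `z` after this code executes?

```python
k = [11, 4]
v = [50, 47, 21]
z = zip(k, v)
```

zip() returns a zip iterator object

zip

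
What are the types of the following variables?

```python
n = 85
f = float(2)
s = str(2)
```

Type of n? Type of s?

n is int; s is str

int, str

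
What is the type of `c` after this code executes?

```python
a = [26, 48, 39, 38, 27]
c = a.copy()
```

list.copy() returns list

list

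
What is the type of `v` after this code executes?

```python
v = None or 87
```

'or' with None returns the other value (87, int)

int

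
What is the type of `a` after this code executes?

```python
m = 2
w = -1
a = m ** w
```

int ** negative int returns float

float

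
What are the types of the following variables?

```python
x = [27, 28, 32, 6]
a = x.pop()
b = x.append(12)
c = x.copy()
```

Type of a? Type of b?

list.pop() returns the element (int); list.append() returns None

int, NoneType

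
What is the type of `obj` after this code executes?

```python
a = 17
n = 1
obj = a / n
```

int / int always returns float in Python 3 (17 / 1 = 17)

float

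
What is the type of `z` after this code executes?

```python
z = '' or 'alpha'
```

'or' returns first truthy value ('alpha', which is str)

str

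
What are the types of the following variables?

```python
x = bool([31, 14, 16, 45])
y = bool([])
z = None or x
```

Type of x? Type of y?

bool() returns bool; bool() returns bool

bool, bool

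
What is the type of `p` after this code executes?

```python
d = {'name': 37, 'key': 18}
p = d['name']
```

Accessing dict[str, int] with key 'name' returns int value 37

int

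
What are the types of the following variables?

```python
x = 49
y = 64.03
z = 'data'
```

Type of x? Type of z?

x is int; z is str

int, str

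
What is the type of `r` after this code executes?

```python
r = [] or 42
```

'or' returns first truthy value (42, which is int)

int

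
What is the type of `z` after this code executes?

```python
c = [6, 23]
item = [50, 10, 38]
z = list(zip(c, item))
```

list(zip(...)) returns a list of tuples

list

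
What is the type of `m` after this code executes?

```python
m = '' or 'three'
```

'or' returns first truthy value ('three', which is str)

str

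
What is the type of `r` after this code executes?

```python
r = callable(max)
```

callable() returns bool

bool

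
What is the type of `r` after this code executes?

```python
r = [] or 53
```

'or' returns first truthy value (53, which is int)

int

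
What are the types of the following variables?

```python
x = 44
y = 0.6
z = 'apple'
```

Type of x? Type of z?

x is int; z is str

int, str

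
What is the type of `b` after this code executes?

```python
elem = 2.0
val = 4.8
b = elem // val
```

float // float returns float (floor division preserves float type)

float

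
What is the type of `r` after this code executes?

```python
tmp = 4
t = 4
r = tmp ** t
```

int ** positive int returns int (4 ** 4 = 256)

int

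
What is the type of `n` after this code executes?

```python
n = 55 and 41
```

'and' returns the last value when all truthy (41, which is int)

int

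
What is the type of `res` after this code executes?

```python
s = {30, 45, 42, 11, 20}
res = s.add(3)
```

set.add() returns None (mutates in place)

NoneType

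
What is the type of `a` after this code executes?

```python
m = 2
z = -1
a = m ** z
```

int ** negative int returns float

float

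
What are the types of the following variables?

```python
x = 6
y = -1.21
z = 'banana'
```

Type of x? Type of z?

x is int; z is str

int, str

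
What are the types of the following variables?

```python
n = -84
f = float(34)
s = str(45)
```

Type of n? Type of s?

n is int; s is str

int, str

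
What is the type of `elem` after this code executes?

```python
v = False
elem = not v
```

'not' always returns bool

bool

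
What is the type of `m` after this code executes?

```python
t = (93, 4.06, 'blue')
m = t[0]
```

Index 0 of tuple is 93 which is int

int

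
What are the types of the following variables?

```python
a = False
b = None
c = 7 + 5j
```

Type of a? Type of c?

a is bool; c is complex

bool, complex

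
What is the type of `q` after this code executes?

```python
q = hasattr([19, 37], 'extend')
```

hasattr() returns bool

bool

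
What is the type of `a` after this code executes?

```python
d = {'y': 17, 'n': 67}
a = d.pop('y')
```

dict.pop() returns the value (int)

int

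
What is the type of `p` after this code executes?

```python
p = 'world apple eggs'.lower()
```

str.lower() returns str

str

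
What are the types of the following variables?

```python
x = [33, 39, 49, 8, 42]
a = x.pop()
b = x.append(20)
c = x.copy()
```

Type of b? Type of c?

list.append() returns None; list.copy() returns list

NoneType, list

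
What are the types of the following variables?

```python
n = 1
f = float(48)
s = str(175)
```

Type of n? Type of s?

n is int; s is str

int, str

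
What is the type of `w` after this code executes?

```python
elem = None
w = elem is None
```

'is' comparison returns bool

bool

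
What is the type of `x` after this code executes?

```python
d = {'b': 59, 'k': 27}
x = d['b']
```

Accessing dict[str, int] with key 'b' returns int value 59

int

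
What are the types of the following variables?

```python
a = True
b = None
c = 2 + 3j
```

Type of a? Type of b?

a is bool; b is NoneType

bool, NoneType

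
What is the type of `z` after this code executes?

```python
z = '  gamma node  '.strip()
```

str.strip() returns str

str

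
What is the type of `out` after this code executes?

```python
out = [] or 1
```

'or' returns first truthy value (1, which is int)

int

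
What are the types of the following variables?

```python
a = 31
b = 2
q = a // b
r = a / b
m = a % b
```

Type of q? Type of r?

int // int returns int; int / int returns float

int, float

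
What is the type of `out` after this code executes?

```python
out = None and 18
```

'and' returns first falsy value (None)

NoneType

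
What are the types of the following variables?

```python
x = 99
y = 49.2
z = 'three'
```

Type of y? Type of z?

y is float; z is str

float, str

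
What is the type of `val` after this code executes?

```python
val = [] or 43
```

'or' returns first truthy value (43, which is int)

int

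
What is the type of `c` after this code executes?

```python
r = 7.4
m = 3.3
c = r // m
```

float // float returns float (floor division preserves float type)

float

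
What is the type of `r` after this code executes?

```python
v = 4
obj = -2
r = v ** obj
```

int ** negative int returns float

float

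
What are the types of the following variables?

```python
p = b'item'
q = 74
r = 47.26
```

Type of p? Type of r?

p is bytes; r is float

bytes, float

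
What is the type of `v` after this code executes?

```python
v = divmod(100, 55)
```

divmod() returns a tuple (quotient, remainder)

tuple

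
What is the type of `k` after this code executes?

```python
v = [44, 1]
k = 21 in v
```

'in' operator returns bool

bool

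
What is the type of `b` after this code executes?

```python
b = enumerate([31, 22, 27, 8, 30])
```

enumerate() returns an enumerate iterator object

enumerate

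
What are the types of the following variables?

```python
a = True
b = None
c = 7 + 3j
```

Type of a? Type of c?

a is bool; c is complex

bool, complex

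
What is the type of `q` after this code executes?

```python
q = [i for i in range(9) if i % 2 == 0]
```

A list comprehension [...] produces a list

list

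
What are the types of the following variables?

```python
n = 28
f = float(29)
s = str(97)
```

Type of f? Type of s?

f is float; s is str

float, str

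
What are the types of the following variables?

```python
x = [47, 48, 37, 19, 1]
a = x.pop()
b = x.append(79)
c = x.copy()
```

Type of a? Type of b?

list.pop() returns the element (int); list.append() returns None

int, NoneType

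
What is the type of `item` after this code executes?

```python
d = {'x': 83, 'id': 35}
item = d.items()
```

dict.items() returns a dict_items view

dict_items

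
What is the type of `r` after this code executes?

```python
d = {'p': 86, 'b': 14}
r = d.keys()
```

.keys() returns a dict_keys view object

dict_keys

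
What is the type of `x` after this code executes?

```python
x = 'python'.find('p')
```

str.find() returns int (index, or -1)

int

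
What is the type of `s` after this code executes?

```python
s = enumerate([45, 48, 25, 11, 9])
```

enumerate() returns an enumerate iterator object

enumerate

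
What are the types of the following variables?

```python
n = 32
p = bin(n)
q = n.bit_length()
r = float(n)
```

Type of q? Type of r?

int.bit_length() returns int; float() returns float

int, float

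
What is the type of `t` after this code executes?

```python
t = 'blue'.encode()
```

str.encode() returns bytes

bytes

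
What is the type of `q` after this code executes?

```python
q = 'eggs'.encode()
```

str.encode() returns bytes

bytes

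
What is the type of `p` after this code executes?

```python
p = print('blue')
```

print() returns None

NoneType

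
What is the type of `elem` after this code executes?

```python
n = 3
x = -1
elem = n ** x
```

int ** negative int returns float

float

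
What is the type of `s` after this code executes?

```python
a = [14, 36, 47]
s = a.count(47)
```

list.count() returns int

int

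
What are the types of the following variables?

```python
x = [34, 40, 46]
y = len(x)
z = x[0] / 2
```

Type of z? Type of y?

int / int returns float; len() returns int

float, int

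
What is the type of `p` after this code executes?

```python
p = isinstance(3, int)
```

isinstance() returns bool

bool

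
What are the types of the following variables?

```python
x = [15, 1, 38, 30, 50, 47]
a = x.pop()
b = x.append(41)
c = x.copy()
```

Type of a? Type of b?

list.pop() returns the element (int); list.append() returns None

int, NoneType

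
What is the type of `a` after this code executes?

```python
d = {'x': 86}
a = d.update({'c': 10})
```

dict.update() returns None

NoneType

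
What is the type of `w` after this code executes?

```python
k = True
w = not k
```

'not' always returns bool

bool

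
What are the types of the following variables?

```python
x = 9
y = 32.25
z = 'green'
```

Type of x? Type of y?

x is int; y is float

int, float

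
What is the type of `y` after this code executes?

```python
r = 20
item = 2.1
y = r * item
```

int * float returns float (20 * 2.1 = 42.0)

float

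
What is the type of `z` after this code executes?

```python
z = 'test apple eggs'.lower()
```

str.lower() returns str

str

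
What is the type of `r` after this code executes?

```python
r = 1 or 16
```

'or' returns the first truthy value (1, which is int)

int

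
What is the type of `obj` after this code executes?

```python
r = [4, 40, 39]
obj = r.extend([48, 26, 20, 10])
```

list.extend() returns None

NoneType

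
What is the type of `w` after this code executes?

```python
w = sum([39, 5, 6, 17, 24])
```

sum() of ints returns int

int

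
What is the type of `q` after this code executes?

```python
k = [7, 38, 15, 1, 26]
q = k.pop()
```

list.pop() returns the popped element (int here)

int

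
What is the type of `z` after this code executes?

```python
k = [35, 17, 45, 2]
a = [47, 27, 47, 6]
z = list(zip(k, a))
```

list(zip(...)) returns a list of tuples

list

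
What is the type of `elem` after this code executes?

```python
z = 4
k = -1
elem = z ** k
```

int ** negative int returns float

float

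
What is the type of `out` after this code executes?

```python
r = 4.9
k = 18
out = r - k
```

float - int returns float (4.9 - 18 = -13.1)

float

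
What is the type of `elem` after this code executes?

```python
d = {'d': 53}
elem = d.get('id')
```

dict.get() returns None when key 'id' is not found and no default given

NoneType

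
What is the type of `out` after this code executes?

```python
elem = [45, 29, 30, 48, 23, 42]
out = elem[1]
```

Indexing a list of ints returns int (elem[1] = 29)

int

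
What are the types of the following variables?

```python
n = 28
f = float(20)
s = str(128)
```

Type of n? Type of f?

n is int; f is float

int, float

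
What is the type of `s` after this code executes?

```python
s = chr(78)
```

chr() returns str (single character)

str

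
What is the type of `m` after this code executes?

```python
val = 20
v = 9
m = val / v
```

int / int always returns float in Python 3 (20 / 9 = 2.22222)

float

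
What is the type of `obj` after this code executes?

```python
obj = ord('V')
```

ord() returns int (Unicode code point)

int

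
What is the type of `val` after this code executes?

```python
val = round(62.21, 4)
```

round() with ndigits arg returns float

float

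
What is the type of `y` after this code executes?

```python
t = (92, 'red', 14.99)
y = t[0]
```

Index 0 of tuple is 92 which is int

int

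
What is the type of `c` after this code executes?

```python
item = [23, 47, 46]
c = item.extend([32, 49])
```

list.extend() returns None

NoneType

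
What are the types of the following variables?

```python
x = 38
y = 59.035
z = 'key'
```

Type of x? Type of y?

x is int; y is float

int, float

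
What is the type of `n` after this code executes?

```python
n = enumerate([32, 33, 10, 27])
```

enumerate() returns an enumerate iterator object

enumerate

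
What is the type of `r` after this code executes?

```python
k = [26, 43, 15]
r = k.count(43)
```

list.count() returns int

int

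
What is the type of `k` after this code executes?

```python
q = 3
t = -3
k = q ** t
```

int ** negative int returns float

float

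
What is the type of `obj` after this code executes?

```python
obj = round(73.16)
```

round() with no ndigits arg returns int

int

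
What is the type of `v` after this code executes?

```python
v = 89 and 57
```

'and' returns the last value when all truthy (57, which is int)

int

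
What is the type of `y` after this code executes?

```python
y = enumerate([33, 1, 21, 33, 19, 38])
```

enumerate() returns an enumerate iterator object

enumerate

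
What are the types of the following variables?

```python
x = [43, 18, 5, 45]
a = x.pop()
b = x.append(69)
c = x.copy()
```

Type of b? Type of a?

list.append() returns None; list.pop() returns the element (int)

NoneType, int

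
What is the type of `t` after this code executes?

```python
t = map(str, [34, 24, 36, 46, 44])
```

map() returns a map iterator object

map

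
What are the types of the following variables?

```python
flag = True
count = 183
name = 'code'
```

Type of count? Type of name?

count is int; name is str

int, str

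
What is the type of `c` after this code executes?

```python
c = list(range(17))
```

list(range(...)) returns list

list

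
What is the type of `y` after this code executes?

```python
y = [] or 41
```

'or' returns first truthy value (41, which is int)

int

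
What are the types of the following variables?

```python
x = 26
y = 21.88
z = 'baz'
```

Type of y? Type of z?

y is float; z is str

float, str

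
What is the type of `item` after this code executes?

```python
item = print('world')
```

print() returns None

NoneType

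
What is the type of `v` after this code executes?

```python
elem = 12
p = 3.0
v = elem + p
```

int + float returns float (12 + 3.0 = 15.0)

float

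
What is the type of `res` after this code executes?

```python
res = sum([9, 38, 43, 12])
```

sum() of ints returns int

int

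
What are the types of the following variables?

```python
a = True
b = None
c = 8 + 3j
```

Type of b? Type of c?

b is NoneType; c is complex

NoneType, complex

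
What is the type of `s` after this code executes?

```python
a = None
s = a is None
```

'is' comparison returns bool

bool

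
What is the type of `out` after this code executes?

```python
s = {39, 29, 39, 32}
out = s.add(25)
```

set.add() returns None (mutates in place)

NoneType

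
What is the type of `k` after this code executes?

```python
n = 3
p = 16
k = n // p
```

int // int returns int (3 // 16 = 0)

int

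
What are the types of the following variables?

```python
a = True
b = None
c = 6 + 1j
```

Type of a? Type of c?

a is bool; c is complex

bool, complex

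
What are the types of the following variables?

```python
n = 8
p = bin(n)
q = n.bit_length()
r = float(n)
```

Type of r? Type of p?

float() returns float; bin() returns str

float, str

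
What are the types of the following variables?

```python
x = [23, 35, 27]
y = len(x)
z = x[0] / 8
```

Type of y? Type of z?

len() returns int; int / int returns float

int, float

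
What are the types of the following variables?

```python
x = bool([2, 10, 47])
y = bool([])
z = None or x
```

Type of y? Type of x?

bool() returns bool; bool() returns bool

bool, bool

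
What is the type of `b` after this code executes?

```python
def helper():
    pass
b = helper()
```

A function with no return statement returns None

NoneType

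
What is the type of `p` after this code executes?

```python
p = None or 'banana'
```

'or' with None returns the other value ('banana', str)

str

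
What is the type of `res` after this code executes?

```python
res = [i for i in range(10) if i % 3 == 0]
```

A list comprehension [...] produces a list

list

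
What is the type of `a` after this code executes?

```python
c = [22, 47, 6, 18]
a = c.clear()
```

list.clear() returns None

NoneType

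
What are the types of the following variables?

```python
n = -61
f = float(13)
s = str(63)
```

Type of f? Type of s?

f is float; s is str

float, str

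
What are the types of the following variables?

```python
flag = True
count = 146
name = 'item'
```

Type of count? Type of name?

count is int; name is str

int, str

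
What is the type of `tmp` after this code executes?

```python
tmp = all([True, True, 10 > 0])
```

all() returns bool

bool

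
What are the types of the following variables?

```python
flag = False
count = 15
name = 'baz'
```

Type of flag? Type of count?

flag is bool; count is int

bool, int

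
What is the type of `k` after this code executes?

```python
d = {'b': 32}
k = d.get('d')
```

dict.get() returns None when key 'd' is not found and no default given

NoneType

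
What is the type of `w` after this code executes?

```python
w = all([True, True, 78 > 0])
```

all() returns bool

bool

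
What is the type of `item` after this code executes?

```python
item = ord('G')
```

ord() returns int (Unicode code point)

int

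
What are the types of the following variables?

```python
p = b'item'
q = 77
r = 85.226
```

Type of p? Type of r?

p is bytes; r is float

bytes, float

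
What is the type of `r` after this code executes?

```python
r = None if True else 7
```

Ternary: condition is True, if branch (None) taken → NoneType

NoneType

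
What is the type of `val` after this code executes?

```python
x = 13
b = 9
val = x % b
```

int % int returns int (13 % 9 = 4)

int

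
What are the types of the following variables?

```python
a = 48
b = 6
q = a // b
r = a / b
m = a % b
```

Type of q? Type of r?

int // int returns int; int / int returns float

int, float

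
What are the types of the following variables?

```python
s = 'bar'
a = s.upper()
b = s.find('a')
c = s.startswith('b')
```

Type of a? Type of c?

str.upper() returns str; str.startswith() returns bool

str, bool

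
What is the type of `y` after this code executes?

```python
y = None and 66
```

'and' returns first falsy value (None)

NoneType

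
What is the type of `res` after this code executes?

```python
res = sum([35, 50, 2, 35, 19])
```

sum() of ints returns int

int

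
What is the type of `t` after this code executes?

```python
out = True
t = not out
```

'not' always returns bool

bool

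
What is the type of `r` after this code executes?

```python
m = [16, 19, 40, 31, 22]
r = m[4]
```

Indexing a list of ints returns int (m[4] = 22)

int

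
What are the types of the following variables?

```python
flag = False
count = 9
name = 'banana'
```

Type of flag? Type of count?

flag is bool; count is int

bool, int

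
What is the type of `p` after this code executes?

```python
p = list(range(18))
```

list(range(...)) returns list

list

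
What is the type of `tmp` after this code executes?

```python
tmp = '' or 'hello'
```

'or' returns first truthy value ('hello', which is str)

str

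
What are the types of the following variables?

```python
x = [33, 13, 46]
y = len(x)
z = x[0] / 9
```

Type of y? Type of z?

len() returns int; int / int returns float

int, float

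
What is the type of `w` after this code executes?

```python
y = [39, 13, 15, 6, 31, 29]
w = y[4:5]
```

Slicing a list always returns a list

list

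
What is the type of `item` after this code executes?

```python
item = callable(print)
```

callable() returns bool

bool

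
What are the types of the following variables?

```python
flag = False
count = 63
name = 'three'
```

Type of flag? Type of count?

flag is bool; count is int

bool, int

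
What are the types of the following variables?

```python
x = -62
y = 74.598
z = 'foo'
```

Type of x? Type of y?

x is int; y is float

int, float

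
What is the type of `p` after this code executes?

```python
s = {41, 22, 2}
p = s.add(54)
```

set.add() returns None (mutates in place)

NoneType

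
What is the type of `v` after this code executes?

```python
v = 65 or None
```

'or' returns first truthy value (65, int)

int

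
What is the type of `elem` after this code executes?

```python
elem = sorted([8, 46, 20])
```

sorted() always returns list

list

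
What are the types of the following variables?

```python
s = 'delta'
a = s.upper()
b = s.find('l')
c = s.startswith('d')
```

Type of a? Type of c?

str.upper() returns str; str.startswith() returns bool

str, bool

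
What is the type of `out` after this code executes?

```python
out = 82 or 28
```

'or' returns the first truthy value (82, which is int)

int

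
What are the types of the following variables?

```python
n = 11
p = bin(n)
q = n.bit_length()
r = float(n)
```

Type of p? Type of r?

bin() returns str; float() returns float

str, float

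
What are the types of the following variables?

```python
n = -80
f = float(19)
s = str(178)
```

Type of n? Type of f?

n is int; f is float

int, float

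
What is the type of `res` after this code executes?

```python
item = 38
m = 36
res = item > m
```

Comparison operators return bool

bool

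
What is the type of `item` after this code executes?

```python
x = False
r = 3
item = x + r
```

bool + int returns int (False is 0, so 0 + 3 = 3)

int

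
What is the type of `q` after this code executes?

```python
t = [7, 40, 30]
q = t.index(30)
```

list.index() returns int

int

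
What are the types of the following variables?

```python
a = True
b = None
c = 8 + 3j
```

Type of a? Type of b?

a is bool; b is NoneType

bool, NoneType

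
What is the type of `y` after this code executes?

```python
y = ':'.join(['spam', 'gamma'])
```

str.join() returns str

str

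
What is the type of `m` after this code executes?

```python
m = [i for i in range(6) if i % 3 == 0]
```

A list comprehension [...] produces a list

list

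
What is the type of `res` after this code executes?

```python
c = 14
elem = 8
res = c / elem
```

int / int always returns float in Python 3 (14 / 8 = 1.75)

float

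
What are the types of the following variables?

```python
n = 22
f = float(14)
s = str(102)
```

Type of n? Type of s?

n is int; s is str

int, str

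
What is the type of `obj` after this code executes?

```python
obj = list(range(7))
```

list(range(...)) returns list

list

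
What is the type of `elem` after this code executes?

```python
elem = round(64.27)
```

round() with no ndigits arg returns int

int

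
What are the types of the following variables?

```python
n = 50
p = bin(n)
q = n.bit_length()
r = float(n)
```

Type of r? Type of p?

float() returns float; bin() returns str

float, str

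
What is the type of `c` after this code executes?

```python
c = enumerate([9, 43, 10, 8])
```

enumerate() returns an enumerate iterator object

enumerate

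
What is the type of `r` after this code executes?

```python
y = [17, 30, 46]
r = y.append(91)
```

list.append() returns None (mutates in place)

NoneType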